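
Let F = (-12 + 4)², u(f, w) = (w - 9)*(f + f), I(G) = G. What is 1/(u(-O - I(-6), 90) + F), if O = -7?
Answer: 1/2170 ≈ 0.00046083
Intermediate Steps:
u(f, w) = 2*f*(-9 + w) (u(f, w) = (-9 + w)*(2*f) = 2*f*(-9 + w))
F = 64 (F = (-8)² = 64)
1/(u(-O - I(-6), 90) + F) = 1/(2*(-1*(-7) - 1*(-6))*(-9 + 90) + 64) = 1/(2*(7 + 6)*81 + 64) = 1/(2*13*81 + 64) = 1/(2106 + 64) = 1/2170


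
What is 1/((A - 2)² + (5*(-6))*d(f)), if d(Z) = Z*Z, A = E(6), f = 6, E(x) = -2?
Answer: -1/1064 ≈ -0.00093985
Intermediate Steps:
A = -2
d(Z) = Z²
1/((A - 2)² + (5*(-6))*d(f)) = 1/((-2 - 2)² + (5*(-6))*6²) = 1/((-4)² - 30*36) = 1/(16 - 1080) = 1/(-1064) = -1/1064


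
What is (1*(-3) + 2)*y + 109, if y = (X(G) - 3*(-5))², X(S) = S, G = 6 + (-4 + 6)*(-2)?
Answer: -180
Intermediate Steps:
G = 2 (G = 6 + 2*(-2) = 6 - 4 = 2)
y = 289 (y = (2 - 3*(-5))² = (2 + 15)² = 17² = 289)
(1*(-3) + 2)*y + 109 = (1*(-3) + 2)*289 + 109 = (-3 + 2)*289 + 109 = -1*289 + 109 = -289 + 109 = -180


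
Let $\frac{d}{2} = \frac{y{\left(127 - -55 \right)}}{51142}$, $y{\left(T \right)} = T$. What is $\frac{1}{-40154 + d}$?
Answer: $- \frac{281}{11283272} \approx -2.4904 \cdot 10^{-5}$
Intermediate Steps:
$d = \frac{2}{281}$ ($d = 2 \frac{127 - -55}{51142} = 2 \left(127 + 55\right) \frac{1}{51142} = 2 \cdot 182 \cdot \frac{1}{51142} = 2 \cdot \frac{1}{281} = \frac{2}{281} \approx 0.0071174$)
$\frac{1}{-40154 + d} = \frac{1}{-40154 + \frac{2}{281}} = \frac{1}{- \frac{11283272}{281}} = - \frac{281}{11283272}$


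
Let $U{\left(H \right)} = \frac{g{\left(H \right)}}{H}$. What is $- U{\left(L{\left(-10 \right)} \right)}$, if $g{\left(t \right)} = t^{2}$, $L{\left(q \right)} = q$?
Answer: $10$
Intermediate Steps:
$U{\left(H \right)} = H$ ($U{\left(H \right)} = \frac{H^{2}}{H} = H$)
$- U{\left(L{\left(-10 \right)} \right)} = \left(-1\right) \left(-10\right) = 10$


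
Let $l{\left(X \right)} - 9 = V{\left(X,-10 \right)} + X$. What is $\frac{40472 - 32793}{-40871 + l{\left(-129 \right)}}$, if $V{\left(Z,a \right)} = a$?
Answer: $- \frac{7679}{41001} \approx -0.18729$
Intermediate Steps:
$l{\left(X \right)} = -1 + X$ ($l{\left(X \right)} = 9 + \left(-10 + X\right) = -1 + X$)
$\frac{40472 - 32793}{-40871 + l{\left(-129 \right)}} = \frac{40472 - 32793}{-40871 - 130} = \frac{7679}{-40871 - 130} = \frac{7679}{-41001} = 7679 \left(- \frac{1}{41001}\right) = - \frac{7679}{41001}$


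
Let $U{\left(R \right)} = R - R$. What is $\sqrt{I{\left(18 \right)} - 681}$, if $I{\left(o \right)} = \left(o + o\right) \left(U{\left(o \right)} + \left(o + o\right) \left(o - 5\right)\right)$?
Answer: $\sqrt{16167} \approx 127.15$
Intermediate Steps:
$U{\left(R \right)} = 0$
$I{\left(o \right)} = 4 o^{2} \left(-5 + o\right)$ ($I{\left(o \right)} = \left(o + o\right) \left(0 + \left(o + o\right) \left(o - 5\right)\right) = 2 o \left(0 + 2 o \left(-5 + o\right)\right) = 2 o 2 o \left(-5 + o\right) = 4 o^{2} \left(-5 + o\right)$)
$\sqrt{I{\left(18 \right)} - 681} = \sqrt{4 \cdot 18^{2} \left(-5 + 18\right) - 681} = \sqrt{4 \cdot 324 \cdot 13 - 681} = \sqrt{16848 - 681} = \sqrt{16167}$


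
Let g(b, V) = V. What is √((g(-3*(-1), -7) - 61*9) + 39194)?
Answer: √38638 ≈ 196.57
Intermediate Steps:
√((g(-3*(-1), -7) - 61*9) + 39194) = √((-7 - 61*9) + 39194) = √((-7 - 549) + 39194) = √(-556 + 39194) = √38638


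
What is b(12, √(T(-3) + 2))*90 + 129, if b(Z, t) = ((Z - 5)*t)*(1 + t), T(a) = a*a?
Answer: 7059 + 630*√11 ≈ 9148.5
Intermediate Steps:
T(a) = a²
b(Z, t) = t*(1 + t)*(-5 + Z) (b(Z, t) = ((-5 + Z)*t)*(1 + t) = (t*(-5 + Z))*(1 + t) = t*(1 + t)*(-5 + Z))
b(12, √(T(-3) + 2))*90 + 129 = (√((-3)² + 2)*(-5 + 12 - 5*√((-3)² + 2) + 12*√((-3)² + 2)))*90 + 129 = (√(9 + 2)*(-5 + 12 - 5*√(9 + 2) + 12*√(9 + 2)))*90 + 129 = (√11*(-5 + 12 - 5*√11 + 12*√11))*90 + 129 = (√11*(7 + 7*√11))*90 + 129 = 90*√11*(7 + 7*√11) + 129 = 129 + 90*√11*(7 + 7*√11)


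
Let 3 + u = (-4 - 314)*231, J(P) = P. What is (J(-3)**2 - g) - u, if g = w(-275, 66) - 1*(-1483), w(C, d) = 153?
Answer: 71834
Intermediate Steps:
u = -73461 (u = -3 + (-4 - 314)*231 = -3 - 318*231 = -3 - 73458 = -73461)
g = 1636 (g = 153 - 1*(-1483) = 153 + 1483 = 1636)
(J(-3)**2 - g) - u = ((-3)**2 - 1*1636) - 1*(-73461) = (9 - 1636) + 73461 = -1627 + 73461 = 71834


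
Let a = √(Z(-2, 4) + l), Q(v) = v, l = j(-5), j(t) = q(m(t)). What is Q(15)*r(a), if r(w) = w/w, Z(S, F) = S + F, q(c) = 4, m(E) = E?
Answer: 15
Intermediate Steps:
j(t) = 4
Z(S, F) = F + S
l = 4
a = √6 (a = √((4 - 2) + 4) = √(2 + 4) = √6 ≈ 2.4495)
r(w) = 1
Q(15)*r(a) = 15*1 = 15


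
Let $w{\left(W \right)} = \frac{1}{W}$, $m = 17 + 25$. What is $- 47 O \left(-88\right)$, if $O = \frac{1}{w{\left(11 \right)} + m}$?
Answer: $\frac{45496}{463} \approx 98.264$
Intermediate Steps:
$m = 42$
$O = \frac{11}{463}$ ($O = \frac{1}{\frac{1}{11} + 42} = \frac{1}{\frac{463}{11}} = \frac{11}{463} \approx 0.023758$)
$- 47 O \left(-88\right) = \left(-47\right) \frac{11}{463} \left(-88\right) = \left(- \frac{517}{463}\right) \left(-88\right) = \frac{45496}{463}$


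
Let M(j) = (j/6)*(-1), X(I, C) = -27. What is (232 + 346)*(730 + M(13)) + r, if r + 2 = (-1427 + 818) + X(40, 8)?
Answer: 1260149/3 ≈ 4.2005e+5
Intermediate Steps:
M(j) = -j/6 (M(j) = (j/6)*(-1) = -j/6)
r = -638 (r = -2 + ((-1427 + 818) - 27) = -2 + (-609 - 27) = -2 - 636 = -638)
(232 + 346)*(730 + M(13)) + r = (232 + 346)*(730 - ⅙*13) - 638 = 578*(730 - 13/6) - 638 = 578*(4367/6) - 638 = 1262063/3 - 638 = 1260149/3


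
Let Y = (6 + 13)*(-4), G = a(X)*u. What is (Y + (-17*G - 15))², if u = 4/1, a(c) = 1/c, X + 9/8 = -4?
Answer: 10156969/1681 ≈ 6042.2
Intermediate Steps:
X = -41/8 (X = -9/8 - 4 = -41/8 ≈ -5.1250)
u = 4 (u = 4*1 = 4)
G = -32/41 (G = 4/(-41/8) = -8/41*4 = -32/41 ≈ -0.78049)
Y = -76 (Y = 19*(-4) = -76)
(Y + (-17*G - 15))² = (-76 + (-17*(-32/41) - 15))² = (-76 + (544/41 - 15))² = (-76 - 71/41)² = (-3187/41)² = 10156969/1681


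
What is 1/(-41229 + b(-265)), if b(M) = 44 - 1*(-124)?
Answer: -1/41061 ≈ -2.4354e-5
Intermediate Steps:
b(M) = 168 (b(M) = 44 + 124 = 168)
1/(-41229 + b(-265)) = 1/(-41229 + 168) = 1/(-41061) = -1/41061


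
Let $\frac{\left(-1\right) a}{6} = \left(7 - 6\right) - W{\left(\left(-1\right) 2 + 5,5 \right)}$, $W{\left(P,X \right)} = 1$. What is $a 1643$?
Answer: $0$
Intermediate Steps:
$a = 0$ ($a = - 6 \left(\left(7 - 6\right) - 1\right) = - 6 \left(1 - 1\right) = \left(-6\right) 0 = 0$)
$a 1643 = 0 \cdot 1643 = 0$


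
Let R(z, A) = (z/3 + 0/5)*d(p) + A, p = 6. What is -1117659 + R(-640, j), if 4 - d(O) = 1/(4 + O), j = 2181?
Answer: -1116310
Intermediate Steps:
d(O) = 4 - 1/(4 + O)
R(z, A) = A + 13*z/10 (R(z, A) = (z/3 + 0/5)*((15 + 4*6)/(4 + 6)) + A = (z*(⅓) + 0*(⅕))*((15 + 24)/10) + A = (z/3 + 0)*((⅒)*39) + A = (z/3)*(39/10) + A = 13*z/10 + A = A + 13*z/10)
-1117659 + R(-640, j) = -1117659 + (2181 + (13/10)*(-640)) = -1117659 + (2181 - 832) = -1117659 + 1349 = -1116310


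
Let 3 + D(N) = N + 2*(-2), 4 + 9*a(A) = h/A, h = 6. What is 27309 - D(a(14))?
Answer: 1720933/63 ≈ 27316.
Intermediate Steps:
a(A) = -4/9 + 2/(3*A) (a(A) = -4/9 + (6/A)/9 = -4/9 + 2/(3*A))
D(N) = -7 + N (D(N) = -3 + (N + 2*(-2)) = -3 + (N - 4) = -3 + (-4 + N) = -7 + N)
27309 - D(a(14)) = 27309 - (-7 + (2/9)*(3 - 2*14)/14) = 27309 - (-7 + (2/9)*(1/14)*(3 - 28)) = 27309 - (-7 + (2/9)*(1/14)*(-25)) = 27309 - (-7 - 25/63) = 27309 - 1*(-466/63) = 27309 + 466/63 = 1720933/63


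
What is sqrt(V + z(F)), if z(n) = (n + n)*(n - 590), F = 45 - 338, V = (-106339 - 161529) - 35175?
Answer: sqrt(214395) ≈ 463.03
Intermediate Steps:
V = -303043 (V = -267868 - 35175 = -303043)
F = -293
z(n) = 2*n*(-590 + n) (z(n) = (2*n)*(-590 + n) = 2*n*(-590 + n))
sqrt(V + z(F)) = sqrt(-303043 + 2*(-293)*(-590 - 293)) = sqrt(-303043 + 2*(-293)*(-883)) = sqrt(-303043 + 517438) = sqrt(214395)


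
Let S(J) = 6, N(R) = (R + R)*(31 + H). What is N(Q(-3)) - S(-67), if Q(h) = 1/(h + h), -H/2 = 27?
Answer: 5/3 ≈ 1.6667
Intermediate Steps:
H = -54 (H = -2*27 = -54)
Q(h) = 1/(2*h)
N(R) = -46*R (N(R) = (R + R)*(31 - 54) = (2*R)*(-23) = -46*R)
N(Q(-3)) - S(-67) = -23/(-3) - 1*6 = -23*(-1)/3 - 6 = -46*(-⅙) - 6 = 23/3 - 6 = 5/3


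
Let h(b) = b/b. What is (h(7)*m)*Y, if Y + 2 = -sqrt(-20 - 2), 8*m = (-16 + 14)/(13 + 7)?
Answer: 1/40 + I*sqrt(22)/80 ≈ 0.025 + 0.05863*I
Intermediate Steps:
h(b) = 1
m = -1/80 (m = ((-16 + 14)/(13 + 7))/8 = (-2/20)/8 = (-2*1/20)/8 = (1/8)*(-1/10) = -1/80 ≈ -0.012500)
Y = -2 - I*sqrt(22) (Y = -2 - sqrt(-20 - 2) = -2 - sqrt(-22) = -2 - I*sqrt(22) ≈ -2.0 - 4.6904*I)
(h(7)*m)*Y = (1*(-1/80))*(-2 - I*sqrt(22)) = -(-2 - I*sqrt(22))/80 = 1/40 + I*sqrt(22)/80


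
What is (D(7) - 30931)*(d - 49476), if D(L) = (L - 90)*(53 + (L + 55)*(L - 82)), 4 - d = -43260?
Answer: -2178051440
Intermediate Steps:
d = 43264 (d = 4 - 1*(-43260) = 4 + 43260 = 43264)
D(L) = (-90 + L)*(53 + (-82 + L)*(55 + L)) (D(L) = (-90 + L)*(53 + (55 + L)*(-82 + L)) = (-90 + L)*(53 + (-82 + L)*(55 + L)))
(D(7) - 30931)*(d - 49476) = ((401130 + 7**3 - 2027*7 - 117*7**2) - 30931)*(43264 - 49476) = ((401130 + 343 - 14189 - 117*49) - 30931)*(-6212) = ((401130 + 343 - 14189 - 5733) - 30931)*(-6212) = (381551 - 30931)*(-6212) = 350620*(-6212) = -2178051440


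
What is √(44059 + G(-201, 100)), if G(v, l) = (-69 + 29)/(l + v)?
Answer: √449449899/101 ≈ 209.90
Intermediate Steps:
G(v, l) = -40/(l + v)
√(44059 + G(-201, 100)) = √(44059 - 40/(100 - 201)) = √(44059 - 40/(-101)) = √(44059 - 40*(-1/101)) = √(44059 + 40/101) = √(4449999/101) = √449449899/101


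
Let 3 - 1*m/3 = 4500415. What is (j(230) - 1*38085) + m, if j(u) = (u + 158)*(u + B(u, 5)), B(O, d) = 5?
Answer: -13448141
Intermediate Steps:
m = -13501236 (m = 9 - 3*4500415 = 9 - 13501245 = -13501236)
j(u) = (5 + u)*(158 + u) (j(u) = (u + 158)*(u + 5) = (158 + u)*(5 + u) = (5 + u)*(158 + u))
(j(230) - 1*38085) + m = ((790 + 230**2 + 163*230) - 1*38085) - 13501236 = ((790 + 52900 + 37490) - 38085) - 13501236 = (91180 - 38085) - 13501236 = 53095 - 13501236 = -13448141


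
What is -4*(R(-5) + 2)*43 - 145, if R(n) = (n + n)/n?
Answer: -833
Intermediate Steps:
R(n) = 2 (R(n) = (2*n)/n = 2)
-4*(R(-5) + 2)*43 - 145 = -4*(2 + 2)*43 - 145 = -4*4*43 - 145 = -16*43 - 145 = -688 - 145 = -833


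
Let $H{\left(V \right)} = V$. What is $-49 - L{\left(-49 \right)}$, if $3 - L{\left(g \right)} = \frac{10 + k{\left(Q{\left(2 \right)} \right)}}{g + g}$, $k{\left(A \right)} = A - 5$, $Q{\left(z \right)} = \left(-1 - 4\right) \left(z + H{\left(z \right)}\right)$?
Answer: $- \frac{5081}{98} \approx -51.847$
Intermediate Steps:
$Q{\left(z \right)} = - 10 z$ ($Q{\left(z \right)} = \left(-1 - 4\right) \left(z + z\right) = - 5 \cdot 2 z = - 10 z$)
$k{\left(A \right)} = -5 + A$
$L{\left(g \right)} = 3 + \frac{15}{2 g}$ ($L{\left(g \right)} = 3 - \frac{10 - 25}{g + g} = 3 - \frac{10 - 25}{2 g} = 3 - \left(10 - 25\right) \frac{1}{2 g} = 3 - - 15 \frac{1}{2 g} = 3 - - \frac{15}{2 g} = 3 + \frac{15}{2 g}$)
$-49 - L{\left(-49 \right)} = -49 - \left(3 + \frac{15}{2 \left(-49\right)}\right) = -49 - \left(3 + \frac{15}{2} \left(- \frac{1}{49}\right)\right) = -49 - \left(3 - \frac{15}{98}\right) = -49 - \frac{279}{98} = - \frac{5081}{98}$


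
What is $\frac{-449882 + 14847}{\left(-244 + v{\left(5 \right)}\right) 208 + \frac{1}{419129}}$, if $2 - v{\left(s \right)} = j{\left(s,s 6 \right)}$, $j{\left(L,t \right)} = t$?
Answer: $\frac{182335784515}{23712642303} \approx 7.6894$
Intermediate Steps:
$v{\left(s \right)} = 2 - 6 s$ ($v{\left(s \right)} = 2 - s 6 = 2 - 6 s$)
$\frac{-449882 + 14847}{\left(-244 + v{\left(5 \right)}\right) 208 + \frac{1}{419129}} = \frac{-449882 + 14847}{\left(-244 + \left(2 - 30\right)\right) 208 + \frac{1}{419129}} = - \frac{435035}{\left(-244 + \left(2 - 30\right)\right) 208 + \frac{1}{419129}} = - \frac{435035}{\left(-244 - 28\right) 208 + \frac{1}{419129}} = - \frac{435035}{\left(-272\right) 208 + \frac{1}{419129}} = - \frac{435035}{-56576 + \frac{1}{419129}} = - \frac{435035}{- \frac{23712642303}{419129}} = \left(-435035\right) \left(- \frac{419129}{23712642303}\right) = \frac{182335784515}{23712642303}$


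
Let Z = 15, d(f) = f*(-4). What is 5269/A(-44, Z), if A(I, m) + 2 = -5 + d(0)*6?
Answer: -5269/7 ≈ -752.71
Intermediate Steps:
d(f) = -4*f
A(I, m) = -7 (A(I, m) = -2 + (-5 - 4*0*6) = -2 + (-5 + 0*6) = -2 + (-5 + 0) = -2 - 5 = -7)
5269/A(-44, Z) = 5269/(-7) = 5269*(-1/7) = -5269/7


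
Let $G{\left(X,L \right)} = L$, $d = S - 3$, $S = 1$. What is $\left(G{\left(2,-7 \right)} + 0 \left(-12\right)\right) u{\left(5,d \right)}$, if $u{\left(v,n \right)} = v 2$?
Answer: $-70$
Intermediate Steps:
$d = -2$ ($d = 1 - 3 = -2$)
$u{\left(v,n \right)} = 2 v$
$\left(G{\left(2,-7 \right)} + 0 \left(-12\right)\right) u{\left(5,d \right)} = \left(-7 + 0 \left(-12\right)\right) 2 \cdot 5 = \left(-7 + 0\right) 10 = \left(-7\right) 10 = -70$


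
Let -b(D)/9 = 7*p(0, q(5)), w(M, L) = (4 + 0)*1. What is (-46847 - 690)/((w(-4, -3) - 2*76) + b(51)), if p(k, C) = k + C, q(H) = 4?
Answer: 47537/400 ≈ 118.84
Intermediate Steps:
w(M, L) = 4 (w(M, L) = 4*1 = 4)
p(k, C) = C + k
b(D) = -252 (b(D) = -63*(4 + 0) = -63*4 = -9*28 = -252)
(-46847 - 690)/((w(-4, -3) - 2*76) + b(51)) = (-46847 - 690)/((4 - 2*76) - 252) = -47537/((4 - 152) - 252) = -47537/(-148 - 252) = -47537/(-400) = -47537*(-1/400) = 47537/400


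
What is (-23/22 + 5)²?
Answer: 7569/484 ≈ 15.638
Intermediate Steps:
(-23/22 + 5)² = (87/22)² = 7569/484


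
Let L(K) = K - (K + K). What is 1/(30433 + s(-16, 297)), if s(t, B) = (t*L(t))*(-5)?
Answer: 1/31713 ≈ 3.1533e-5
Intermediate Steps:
L(K) = -K (L(K) = K - 2*K = -K)
s(t, B) = 5*t² (s(t, B) = (t*(-t))*(-5) = -t²*(-5) = 5*t²)
1/(30433 + s(-16, 297)) = 1/(30433 + 5*(-16)²) = 1/(30433 + 5*256) = 1/(30433 + 1280) = 1/31713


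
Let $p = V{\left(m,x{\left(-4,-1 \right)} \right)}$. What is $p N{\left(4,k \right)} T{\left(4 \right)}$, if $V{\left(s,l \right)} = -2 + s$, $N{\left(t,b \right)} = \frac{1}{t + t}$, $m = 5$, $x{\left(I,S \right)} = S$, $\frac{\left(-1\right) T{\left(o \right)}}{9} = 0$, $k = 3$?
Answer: $0$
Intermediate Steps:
$T{\left(o \right)} = 0$ ($T{\left(o \right)} = \left(-9\right) 0 = 0$)
$N{\left(t,b \right)} = \frac{1}{2 t}$
$p = 3$ ($p = -2 + 5 = 3$)
$p N{\left(4,k \right)} T{\left(4 \right)} = 3 \frac{1}{2 \cdot 4} \cdot 0 = 3 \cdot \frac{1}{2} \cdot \frac{1}{4} \cdot 0 = 3 \cdot \frac{1}{8} \cdot 0 = \frac{3}{8} \cdot 0 = 0$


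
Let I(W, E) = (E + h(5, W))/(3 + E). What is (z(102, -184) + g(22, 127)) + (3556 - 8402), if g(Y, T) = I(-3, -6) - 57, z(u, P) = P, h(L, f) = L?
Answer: -15260/3 ≈ -5086.7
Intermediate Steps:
I(W, E) = (5 + E)/(3 + E) (I(W, E) = (E + 5)/(3 + E) = (5 + E)/(3 + E))
g(Y, T) = -170/3 (g(Y, T) = (5 - 6)/(3 - 6) - 57 = -1/(-3) - 57 = -⅓*(-1) - 57 = ⅓ - 57 = -170/3)
(z(102, -184) + g(22, 127)) + (3556 - 8402) = (-184 - 170/3) + (3556 - 8402) = -722/3 - 4846 = -15260/3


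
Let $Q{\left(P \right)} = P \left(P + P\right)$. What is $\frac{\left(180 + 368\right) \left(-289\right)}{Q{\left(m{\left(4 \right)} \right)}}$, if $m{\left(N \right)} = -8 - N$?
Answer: $- \frac{39593}{72} \approx -549.9$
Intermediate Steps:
$Q{\left(P \right)} = 2 P^{2}$ ($Q{\left(P \right)} = P 2 P = 2 P^{2}$)
$\frac{\left(180 + 368\right) \left(-289\right)}{Q{\left(m{\left(4 \right)} \right)}} = \frac{\left(180 + 368\right) \left(-289\right)}{2 \left(-8 - 4\right)^{2}} = \frac{548 \left(-289\right)}{2 \left(-8 - 4\right)^{2}} = - \frac{158372}{2 \left(-12\right)^{2}} = - \frac{158372}{2 \cdot 144} = - \frac{158372}{288} = \left(-158372\right) \frac{1}{288} = - \frac{39593}{72}$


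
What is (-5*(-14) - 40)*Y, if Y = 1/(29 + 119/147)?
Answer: 315/313 ≈ 1.0064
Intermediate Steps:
Y = 21/626 (Y = 1/(29 + 119*(1/147)) = 1/(29 + 17/21) = 1/(626/21) = 21/626 ≈ 0.033546)
(-5*(-14) - 40)*Y = (-5*(-14) - 40)*(21/626) = (70 - 40)*(21/626) = 30*(21/626) = 315/313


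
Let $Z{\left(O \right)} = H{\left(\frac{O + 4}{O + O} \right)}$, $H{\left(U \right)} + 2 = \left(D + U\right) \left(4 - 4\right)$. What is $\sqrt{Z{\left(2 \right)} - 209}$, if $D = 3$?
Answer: $i \sqrt{211} \approx 14.526 i$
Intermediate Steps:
$H{\left(U \right)} = -2$ ($H{\left(U \right)} = -2 + \left(3 + U\right) \left(4 - 4\right) = -2 + \left(3 + U\right) 0 = -2 + 0 = -2$)
$Z{\left(O \right)} = -2$
$\sqrt{Z{\left(2 \right)} - 209} = \sqrt{-2 - 209} = \sqrt{-211} = i \sqrt{211}$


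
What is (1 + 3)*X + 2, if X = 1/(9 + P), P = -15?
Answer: 4/3 ≈ 1.3333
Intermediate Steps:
X = -⅙ (X = 1/(9 - 15) = 1/(-6) = -⅙ ≈ -0.16667)
(1 + 3)*X + 2 = (1 + 3)*(-⅙) + 2 = 4*(-⅙) + 2 = -⅔ + 2 = 4/3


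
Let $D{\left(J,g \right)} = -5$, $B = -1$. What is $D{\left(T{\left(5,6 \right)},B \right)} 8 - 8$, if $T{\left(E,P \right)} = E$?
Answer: $-48$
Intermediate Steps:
$D{\left(T{\left(5,6 \right)},B \right)} 8 - 8 = \left(-5\right) 8 - 8 = -40 - 8 = -48$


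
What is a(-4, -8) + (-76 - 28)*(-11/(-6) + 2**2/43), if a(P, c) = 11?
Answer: -24425/129 ≈ -189.34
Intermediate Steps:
a(-4, -8) + (-76 - 28)*(-11/(-6) + 2**2/43) = 11 + (-76 - 28)*(-11/(-6) + 2**2/43) = 11 - 104*(-11*(-1/6) + 4*(1/43)) = 11 - 104*(11/6 + 4/43) = 11 - 104*497/258 = 11 - 25844/129 = -24425/129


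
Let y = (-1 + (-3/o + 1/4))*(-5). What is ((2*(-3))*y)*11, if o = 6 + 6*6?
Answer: -3795/14 ≈ -271.07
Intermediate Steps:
o = 42 (o = 6 + 36 = 42)
y = 115/28 (y = (-1 + (-3/42 + 1/4))*(-5) = (-1 + (-3*1/42 + 1*(1/4)))*(-5) = (-1 + (-1/14 + 1/4))*(-5) = (-1 + 5/28)*(-5) = -23/28*(-5) = 115/28 ≈ 4.1071)
((2*(-3))*y)*11 = ((2*(-3))*(115/28))*11 = -6*115/28*11 = -345/14*11 = -3795/14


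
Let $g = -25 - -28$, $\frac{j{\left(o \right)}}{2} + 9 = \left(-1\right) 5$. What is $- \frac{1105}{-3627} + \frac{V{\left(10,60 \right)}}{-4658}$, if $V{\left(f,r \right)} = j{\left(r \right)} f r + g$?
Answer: $\frac{5082293}{1299582} \approx 3.9107$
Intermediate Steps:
$j{\left(o \right)} = -28$ ($j{\left(o \right)} = -18 + 2 \left(\left(-1\right) 5\right) = -18 + 2 \left(-5\right) = -18 - 10 = -28$)
$g = 3$ ($g = -25 + 28 = 3$)
$V{\left(f,r \right)} = 3 - 28 f r$ ($V{\left(f,r \right)} = - 28 f r + 3 = 3 - 28 f r$)
$- \frac{1105}{-3627} + \frac{V{\left(10,60 \right)}}{-4658} = - \frac{1105}{-3627} + \frac{3 - 280 \cdot 60}{-4658} = \left(-1105\right) \left(- \frac{1}{3627}\right) + \left(3 - 16800\right) \left(- \frac{1}{4658}\right) = \frac{85}{279} - - \frac{16797}{4658} = \frac{85}{279} + \frac{16797}{4658} = \frac{5082293}{1299582}$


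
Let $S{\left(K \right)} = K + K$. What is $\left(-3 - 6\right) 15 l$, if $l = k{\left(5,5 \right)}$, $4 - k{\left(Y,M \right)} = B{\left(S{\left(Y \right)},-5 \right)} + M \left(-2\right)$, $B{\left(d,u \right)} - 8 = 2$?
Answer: $-540$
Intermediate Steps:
$S{\left(K \right)} = 2 K$
$B{\left(d,u \right)} = 10$ ($B{\left(d,u \right)} = 8 + 2 = 10$)
$k{\left(Y,M \right)} = -6 + 2 M$ ($k{\left(Y,M \right)} = 4 - \left(10 + M \left(-2\right)\right) = 4 - \left(10 - 2 M\right) = 4 + \left(-10 + 2 M\right) = -6 + 2 M$)
$l = 4$ ($l = -6 + 2 \cdot 5 = -6 + 10 = 4$)
$\left(-3 - 6\right) 15 l = \left(-3 - 6\right) 15 \cdot 4 = \left(-9\right) 15 \cdot 4 = \left(-135\right) 4 = -540$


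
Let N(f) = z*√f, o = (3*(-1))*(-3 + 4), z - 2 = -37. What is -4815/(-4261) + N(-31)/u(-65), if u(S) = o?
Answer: 4815/4261 + 35*I*√31/3 ≈ 1.13 + 64.957*I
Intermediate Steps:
z = -35 (z = 2 - 37 = -35)
o = -3 (o = -3*1 = -3)
u(S) = -3
N(f) = -35*√f
-4815/(-4261) + N(-31)/u(-65) = -4815/(-4261) - 35*I*√31/(-3) = -4815*(-1/4261) - 35*I*√31*(-⅓) = 4815/4261 - 35*I*√31*(-⅓) = 4815/4261 + 35*I*√31/3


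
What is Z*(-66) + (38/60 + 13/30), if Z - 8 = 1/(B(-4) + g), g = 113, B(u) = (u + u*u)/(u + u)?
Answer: -1764572/3345 ≈ -527.53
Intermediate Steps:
B(u) = (u + u²)/(2*u) (B(u) = (u + u²)/((2*u)) = (u + u²)*(1/(2*u)) = (u + u²)/(2*u))
Z = 1786/223 (Z = 8 + 1/((½ + (½)*(-4)) + 113) = 8 + 1/((½ - 2) + 113) = 8 + 1/(-3/2 + 113) = 8 + 1/(223/2) = 8 + 2/223 = 1786/223 ≈ 8.0090)
Z*(-66) + (38/60 + 13/30) = (1786/223)*(-66) + (38/60 + 13/30) = -117876/223 + (38*(1/60) + 13*(1/30)) = -117876/223 + (19/30 + 13/30) = -117876/223 + 16/15 = -1764572/3345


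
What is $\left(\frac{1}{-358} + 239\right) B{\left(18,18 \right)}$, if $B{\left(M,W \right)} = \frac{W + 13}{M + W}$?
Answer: $\frac{2652391}{12888} \approx 205.8$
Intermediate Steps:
$B{\left(M,W \right)} = \frac{13 + W}{M + W}$
$\left(\frac{1}{-358} + 239\right) B{\left(18,18 \right)} = \left(\frac{1}{-358} + 239\right) \frac{13 + 18}{18 + 18} = \left(- \frac{1}{358} + 239\right) \frac{1}{36} \cdot 31 = \frac{85561 \cdot \frac{1}{36} \cdot 31}{358} = \frac{85561}{358} \cdot \frac{31}{36} = \frac{2652391}{12888}$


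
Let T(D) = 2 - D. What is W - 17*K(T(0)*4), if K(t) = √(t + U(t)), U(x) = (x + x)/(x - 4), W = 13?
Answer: 13 - 34*√3 ≈ -45.890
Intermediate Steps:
U(x) = 2*x/(-4 + x) (U(x) = (2*x)/(-4 + x) = 2*x/(-4 + x))
K(t) = √(t + 2*t/(-4 + t))
W - 17*K(T(0)*4) = 13 - 17*√(-2 + (2 - 1*0)*4)*(2*√(2 - 1*0))/√(-4 + (2 - 1*0)*4) = 13 - 17*√(-2 + (2 + 0)*4)*(2*√(2 + 0))/√(-4 + (2 + 0)*4) = 13 - 17*√(-2 + 2*4)*(2*√2)/√(-4 + 2*4) = 13 - 17*2*√2*√(-2 + 8)/√(-4 + 8) = 13 - 17*2*√3 = 13 - 34*√3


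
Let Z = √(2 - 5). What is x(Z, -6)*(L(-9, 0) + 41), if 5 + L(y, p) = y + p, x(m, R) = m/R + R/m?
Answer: 99*I*√3/2 ≈ 85.737*I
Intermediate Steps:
Z = I*√3 (Z = √(-3) = I*√3 ≈ 1.732*I)
x(m, R) = R/m + m/R
L(y, p) = -5 + p + y (L(y, p) = -5 + (y + p) = -5 + (p + y) = -5 + p + y)
x(Z, -6)*(L(-9, 0) + 41) = (-6*(-I*√3/3) + (I*√3)/(-6))*((-5 + 0 - 9) + 41) = (-(-2)*I*√3 + (I*√3)*(-⅙))*(-14 + 41) = (2*I*√3 - I*√3/6)*27 = (11*I*√3/6)*27 = 99*I*√3/2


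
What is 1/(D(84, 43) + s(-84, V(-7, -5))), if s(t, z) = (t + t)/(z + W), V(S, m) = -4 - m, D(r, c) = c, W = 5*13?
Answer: 11/445 ≈ 0.024719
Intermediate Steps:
W = 65
s(t, z) = 2*t/(65 + z) (s(t, z) = (t + t)/(z + 65) = (2*t)/(65 + z) = 2*t/(65 + z))
1/(D(84, 43) + s(-84, V(-7, -5))) = 1/(43 + 2*(-84)/(65 + (-4 - 1*(-5)))) = 1/(43 + 2*(-84)/(65 + (-4 + 5))) = 1/(43 + 2*(-84)/(65 + 1)) = 1/(43 + 2*(-84)/66) = 1/(43 + 2*(-84)*(1/66)) = 1/(43 - 28/11) = 1/(445/11) = 11/445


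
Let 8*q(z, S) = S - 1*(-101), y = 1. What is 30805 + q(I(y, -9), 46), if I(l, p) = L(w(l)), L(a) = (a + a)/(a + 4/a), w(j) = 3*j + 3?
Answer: 246587/8 ≈ 30823.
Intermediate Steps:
w(j) = 3 + 3*j
L(a) = 2*a/(a + 4/a) (L(a) = (2*a)/(a + 4/a) = 2*a/(a + 4/a))
I(l, p) = 2*(3 + 3*l)²/(4 + (3 + 3*l)²)
q(z, S) = 101/8 + S/8 (q(z, S) = (S - 1*(-101))/8 = (S + 101)/8 = (101 + S)/8 = 101/8 + S/8)
30805 + q(I(y, -9), 46) = 30805 + (101/8 + (⅛)*46) = 30805 + (101/8 + 23/4) = 30805 + 147/8 = 246587/8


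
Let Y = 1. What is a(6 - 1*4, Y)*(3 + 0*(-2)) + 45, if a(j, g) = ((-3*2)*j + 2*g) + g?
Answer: 18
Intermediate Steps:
a(j, g) = -6*j + 3*g (a(j, g) = (-6*j + 2*g) + g = -6*j + 3*g)
a(6 - 1*4, Y)*(3 + 0*(-2)) + 45 = (-6*(6 - 1*4) + 3*1)*(3 + 0*(-2)) + 45 = (-6*(6 - 4) + 3)*(3 + 0) + 45 = (-6*2 + 3)*3 + 45 = (-12 + 3)*3 + 45 = -9*3 + 45 = -27 + 45 = 18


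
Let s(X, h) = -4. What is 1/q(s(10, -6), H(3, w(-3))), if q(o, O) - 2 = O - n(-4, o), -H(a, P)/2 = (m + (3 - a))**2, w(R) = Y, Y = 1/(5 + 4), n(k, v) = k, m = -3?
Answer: -1/12 ≈ -0.083333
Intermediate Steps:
Y = 1/9 ≈ 0.11111
w(R) = 1/9
H(a, P) = -2*a**2 (H(a, P) = -2*(-3 + (3 - a))**2 = -2*a**2)
q(o, O) = 6 + O (q(o, O) = 2 + (O - 1*(-4)) = 2 + (O + 4) = 2 + (4 + O) = 6 + O)
1/q(s(10, -6), H(3, w(-3))) = 1/(6 - 2*3**2) = 1/(6 - 2*9) = 1/(6 - 18) = 1/(-12) = -1/12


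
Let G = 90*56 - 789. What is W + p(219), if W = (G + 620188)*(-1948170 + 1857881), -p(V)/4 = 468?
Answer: -56379974743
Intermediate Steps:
p(V) = -1872 (p(V) = -4*468 = -1872)
G = 4251 (G = 5040 - 789 = 4251)
W = -56379972871 (W = (4251 + 620188)*(-1948170 + 1857881) = 624439*(-90289) = -56379972871)
W + p(219) = -56379972871 - 1872 = -56379974743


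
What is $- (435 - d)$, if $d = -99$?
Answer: $-534$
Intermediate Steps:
$- (435 - d) = - (435 - -99) = - (435 + 99) = \left(-1\right) 534 = -534$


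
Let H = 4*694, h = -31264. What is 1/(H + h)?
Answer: -1/28488 ≈ -3.5102e-5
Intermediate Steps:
H = 2776
1/(H + h) = 1/(2776 - 31264) = 1/(-28488) = -1/28488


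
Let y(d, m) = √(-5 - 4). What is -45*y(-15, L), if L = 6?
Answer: -135*I ≈ -135.0*I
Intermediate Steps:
y(d, m) = 3*I (y(d, m) = √(-9) = 3*I)
-45*y(-15, L) = -135*I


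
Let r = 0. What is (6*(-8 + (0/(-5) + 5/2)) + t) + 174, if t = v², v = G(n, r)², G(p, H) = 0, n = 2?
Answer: 141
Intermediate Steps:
v = 0 (v = 0² = 0)
t = 0 (t = 0² = 0)
(6*(-8 + (0/(-5) + 5/2)) + t) + 174 = (6*(-8 + (0/(-5) + 5/2)) + 0) + 174 = (6*(-8 + (0*(-⅕) + 5*(½))) + 0) + 174 = (6*(-8 + (0 + 5/2)) + 0) + 174 = (6*(-8 + 5/2) + 0) + 174 = (6*(-11/2) + 0) + 174 = (-33 + 0) + 174 = -33 + 174 = 141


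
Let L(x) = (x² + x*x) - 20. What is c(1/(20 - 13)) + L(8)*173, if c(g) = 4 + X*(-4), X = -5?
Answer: 18708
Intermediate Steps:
L(x) = -20 + 2*x² (L(x) = (x² + x²) - 20 = 2*x² - 20 = -20 + 2*x²)
c(g) = 24 (c(g) = 4 - 5*(-4) = 4 + 20 = 24)
c(1/(20 - 13)) + L(8)*173 = 24 + (-20 + 2*8²)*173 = 24 + (-20 + 2*64)*173 = 24 + (-20 + 128)*173 = 24 + 108*173 = 24 + 18684 = 18708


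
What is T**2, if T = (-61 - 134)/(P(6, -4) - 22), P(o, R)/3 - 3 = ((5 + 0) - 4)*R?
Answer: 1521/25 ≈ 60.840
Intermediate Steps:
P(o, R) = 9 + 3*R (P(o, R) = 9 + 3*(((5 + 0) - 4)*R) = 9 + 3*((5 - 4)*R) = 9 + 3*(1*R) = 9 + 3*R)
T = 39/5 (T = (-61 - 134)/((9 + 3*(-4)) - 22) = -195/((9 - 12) - 22) = -195/(-3 - 22) = -195/(-25) = -195*(-1/25) = 39/5 ≈ 7.8000)
T**2 = (39/5)**2 = 1521/25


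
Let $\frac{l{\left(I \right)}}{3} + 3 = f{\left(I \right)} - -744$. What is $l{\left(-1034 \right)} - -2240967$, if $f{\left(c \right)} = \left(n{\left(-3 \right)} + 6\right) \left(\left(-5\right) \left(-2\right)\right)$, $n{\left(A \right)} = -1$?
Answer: $2243340$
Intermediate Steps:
$f{\left(c \right)} = 50$ ($f{\left(c \right)} = \left(-1 + 6\right) \left(\left(-5\right) \left(-2\right)\right) = 5 \cdot 10 = 50$)
$l{\left(I \right)} = 2373$ ($l{\left(I \right)} = -9 + 3 \left(50 - -744\right) = -9 + 3 \left(50 + 744\right) = -9 + 3 \cdot 794 = -9 + 2382 = 2373$)
$l{\left(-1034 \right)} - -2240967 = 2373 - -2240967 = 2373 + 2240967 = 2243340$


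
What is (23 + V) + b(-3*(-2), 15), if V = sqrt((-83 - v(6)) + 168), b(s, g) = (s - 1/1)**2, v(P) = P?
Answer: 48 + sqrt(79) ≈ 56.888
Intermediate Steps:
b(s, g) = (-1 + s)**2 (b(s, g) = (s - 1*1)**2 = (s - 1)**2 = (-1 + s)**2)
V = sqrt(79) (V = sqrt((-83 - 1*6) + 168) = sqrt((-83 - 6) + 168) = sqrt(-89 + 168) = sqrt(79) ≈ 8.8882)
(23 + V) + b(-3*(-2), 15) = (23 + sqrt(79)) + (-1 - 3*(-2))**2 = (23 + sqrt(79)) + (-1 + 6)**2 = (23 + sqrt(79)) + 5**2 = (23 + sqrt(79)) + 25 = 48 + sqrt(79)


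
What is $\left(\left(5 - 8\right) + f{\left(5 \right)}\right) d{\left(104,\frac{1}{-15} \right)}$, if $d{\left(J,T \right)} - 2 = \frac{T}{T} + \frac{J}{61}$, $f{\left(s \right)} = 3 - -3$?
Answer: $\frac{861}{61} \approx 14.115$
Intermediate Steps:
$f{\left(s \right)} = 6$ ($f{\left(s \right)} = 3 + 3 = 6$)
$d{\left(J,T \right)} = 3 + \frac{J}{61}$ ($d{\left(J,T \right)} = 2 + \left(\frac{T}{T} + \frac{J}{61}\right) = 2 + \left(1 + J \frac{1}{61}\right) = 2 + \left(1 + \frac{J}{61}\right) = 3 + \frac{J}{61}$)
$\left(\left(5 - 8\right) + f{\left(5 \right)}\right) d{\left(104,\frac{1}{-15} \right)} = \left(\left(5 - 8\right) + 6\right) \left(3 + \frac{1}{61} \cdot 104\right) = \left(\left(5 - 8\right) + 6\right) \left(3 + \frac{104}{61}\right) = \left(\left(5 - 8\right) + 6\right) \frac{287}{61} = \left(-3 + 6\right) \frac{287}{61} = 3 \cdot \frac{287}{61} = \frac{861}{61}$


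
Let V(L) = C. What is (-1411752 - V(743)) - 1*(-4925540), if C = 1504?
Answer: 3512284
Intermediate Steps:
V(L) = 1504
(-1411752 - V(743)) - 1*(-4925540) = (-1411752 - 1*1504) - 1*(-4925540) = (-1411752 - 1504) + 4925540 = -1413256 + 4925540 = 3512284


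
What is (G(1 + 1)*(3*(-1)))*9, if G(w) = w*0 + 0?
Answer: 0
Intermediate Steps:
G(w) = 0 (G(w) = 0 + 0 = 0)
(G(1 + 1)*(3*(-1)))*9 = (0*(3*(-1)))*9 = (0*(-3))*9 = 0*9 = 0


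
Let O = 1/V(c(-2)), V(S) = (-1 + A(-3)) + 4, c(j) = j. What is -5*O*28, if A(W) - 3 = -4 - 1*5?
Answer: 140/3 ≈ 46.667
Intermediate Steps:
A(W) = -6 (A(W) = 3 + (-4 - 1*5) = 3 + (-4 - 5) = 3 - 9 = -6)
V(S) = -3 (V(S) = (-1 - 6) + 4 = -7 + 4 = -3)
O = -⅓ (O = 1/(-3) = -⅓ ≈ -0.33333)
-5*O*28 = -5*(-⅓)*28 = (5/3)*28 = 140/3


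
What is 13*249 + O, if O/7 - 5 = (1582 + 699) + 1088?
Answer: 26855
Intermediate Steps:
O = 23618 (O = 35 + 7*((1582 + 699) + 1088) = 35 + 7*(2281 + 1088) = 35 + 7*3369 = 35 + 23583 = 23618)
13*249 + O = 13*249 + 23618 = 3237 + 23618 = 26855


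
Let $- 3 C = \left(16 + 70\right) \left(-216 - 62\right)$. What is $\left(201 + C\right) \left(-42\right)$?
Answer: $-343154$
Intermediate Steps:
$C = \frac{23908}{3}$ ($C = - \frac{\left(16 + 70\right) \left(-216 - 62\right)}{3} = - \frac{86 \left(-278\right)}{3} = \left(- \frac{1}{3}\right) \left(-23908\right) = \frac{23908}{3} \approx 7969.3$)
$\left(201 + C\right) \left(-42\right) = \left(201 + \frac{23908}{3}\right) \left(-42\right) = \frac{24511}{3} \left(-42\right) = -343154$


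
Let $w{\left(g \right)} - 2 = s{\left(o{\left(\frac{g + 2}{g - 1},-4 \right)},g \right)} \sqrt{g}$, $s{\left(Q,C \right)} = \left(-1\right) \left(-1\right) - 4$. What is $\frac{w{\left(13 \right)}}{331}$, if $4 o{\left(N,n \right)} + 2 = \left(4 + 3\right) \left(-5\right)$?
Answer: $\frac{2}{331} - \frac{3 \sqrt{13}}{331} \approx -0.026636$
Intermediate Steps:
$o{\left(N,n \right)} = - \frac{37}{4}$ ($o{\left(N,n \right)} = - \frac{1}{2} + \frac{\left(4 + 3\right) \left(-5\right)}{4} = - \frac{1}{2} + \frac{7 \left(-5\right)}{4} = - \frac{1}{2} + \frac{1}{4} \left(-35\right) = - \frac{1}{2} - \frac{35}{4} = - \frac{37}{4}$)
$s{\left(Q,C \right)} = -3$ ($s{\left(Q,C \right)} = 1 - 4 = -3$)
$w{\left(g \right)} = 2 - 3 \sqrt{g}$
$\frac{w{\left(13 \right)}}{331} = \frac{2 - 3 \sqrt{13}}{331} = \left(2 - 3 \sqrt{13}\right) \frac{1}{331} = \frac{2}{331} - \frac{3 \sqrt{13}}{331}$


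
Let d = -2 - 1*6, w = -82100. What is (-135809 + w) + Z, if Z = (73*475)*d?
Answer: -495309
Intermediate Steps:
d = -8 (d = -2 - 6 = -8)
Z = -277400 (Z = (73*475)*(-8) = 34675*(-8) = -277400)
(-135809 + w) + Z = (-135809 - 82100) - 277400 = -217909 - 277400 = -495309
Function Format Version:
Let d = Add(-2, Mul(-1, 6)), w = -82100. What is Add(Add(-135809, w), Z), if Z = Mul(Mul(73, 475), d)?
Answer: -495309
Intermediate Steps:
d = -8 (d = Add(-2, -6) = -8)
Z = -277400 (Z = Mul(Mul(73, 475), -8) = Mul(34675, -8) = -277400)
Add(Add(-135809, w), Z) = Add(Add(-135809, -82100), -277400) = Add(-217909, -277400) = -495309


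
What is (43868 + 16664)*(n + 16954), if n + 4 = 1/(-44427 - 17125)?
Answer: 15788355736067/15388 ≈ 1.0260e+9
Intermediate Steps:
n = -246209/61552 (n = -4 + 1/(-44427 - 17125) = -4 + 1/(-61552) = -4 - 1/61552 = -246209/61552 ≈ -4.0000)
(43868 + 16664)*(n + 16954) = (43868 + 16664)*(-246209/61552 + 16954) = 60532*(1043306399/61552) = 15788355736067/15388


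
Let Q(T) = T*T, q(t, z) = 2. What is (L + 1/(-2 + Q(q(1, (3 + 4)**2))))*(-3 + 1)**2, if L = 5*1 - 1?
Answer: 18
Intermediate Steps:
Q(T) = T**2
L = 4 (L = 5 - 1 = 4)
(L + 1/(-2 + Q(q(1, (3 + 4)**2))))*(-3 + 1)**2 = (4 + 1/(-2 + 2**2))*(-3 + 1)**2 = (4 + 1/(-2 + 4))*(-2)**2 = (4 + 1/2)*4 = (9/2)*4 = 18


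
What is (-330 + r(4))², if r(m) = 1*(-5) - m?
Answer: 114921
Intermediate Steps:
r(m) = -5 - m
(-330 + r(4))² = (-330 + (-5 - 1*4))² = (-330 + (-5 - 4))² = (-330 - 9)² = (-339)² = 114921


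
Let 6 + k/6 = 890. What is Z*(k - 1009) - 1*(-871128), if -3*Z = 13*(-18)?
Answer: 1206138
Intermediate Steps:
k = 5304 (k = -36 + 6*890 = -36 + 5340 = 5304)
Z = 78 (Z = -13*(-18)/3 = -⅓*(-234) = 78)
Z*(k - 1009) - 1*(-871128) = 78*(5304 - 1009) - 1*(-871128) = 78*4295 + 871128 = 335010 + 871128 = 1206138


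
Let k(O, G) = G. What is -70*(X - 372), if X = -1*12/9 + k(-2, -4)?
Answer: 79240/3 ≈ 26413.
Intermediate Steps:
X = -16/3 (X = -1*12/9 - 4 = -12*⅑ - 4 = -4/3 - 4 = -16/3 ≈ -5.3333)
-70*(X - 372) = -70*(-16/3 - 372) = -70*(-1132/3) = 79240/3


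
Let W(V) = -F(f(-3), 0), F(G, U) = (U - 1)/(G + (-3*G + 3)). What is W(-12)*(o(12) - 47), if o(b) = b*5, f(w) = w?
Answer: 13/9 ≈ 1.4444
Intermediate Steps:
F(G, U) = (-1 + U)/(3 - 2*G) (F(G, U) = (-1 + U)/(G + (3 - 3*G)) = (-1 + U)/(3 - 2*G))
W(V) = ⅑ (W(V) = -(1 - 1*0)/(-3 + 2*(-3)) = -(1 + 0)/(-3 - 6) = -1/(-9) = -(-1)/9 = -1*(-⅑) = ⅑)
o(b) = 5*b
W(-12)*(o(12) - 47) = (5*12 - 47)/9 = (60 - 47)/9 = (⅑)*13 = 13/9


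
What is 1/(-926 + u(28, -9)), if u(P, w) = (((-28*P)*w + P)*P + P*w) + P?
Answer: 1/197202 ≈ 5.0709e-6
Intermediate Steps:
u(P, w) = P + P*w + P*(P - 28*P*w) (u(P, w) = ((-28*P*w + P)*P + P*w) + P = ((P - 28*P*w)*P + P*w) + P = (P*(P - 28*P*w) + P*w) + P = (P*w + P*(P - 28*P*w)) + P = P + P*w + P*(P - 28*P*w))
1/(-926 + u(28, -9)) = 1/(-926 + 28*(1 + 28 - 9 - 28*28*(-9))) = 1/(-926 + 28*(1 + 28 - 9 + 7056)) = 1/(-926 + 28*7076) = 1/(-926 + 198128) = 1/197202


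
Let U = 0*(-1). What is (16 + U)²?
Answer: 256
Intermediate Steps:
U = 0
(16 + U)² = (16 + 0)² = 16² = 256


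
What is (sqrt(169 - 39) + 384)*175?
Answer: 67200 + 175*sqrt(130) ≈ 69195.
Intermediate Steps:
(sqrt(169 - 39) + 384)*175 = (sqrt(130) + 384)*175 = (384 + sqrt(130))*175 = 67200 + 175*sqrt(130)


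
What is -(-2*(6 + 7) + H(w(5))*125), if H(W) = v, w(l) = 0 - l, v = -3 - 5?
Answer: 1026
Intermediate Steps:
v = -8
w(l) = -l
H(W) = -8
-(-2*(6 + 7) + H(w(5))*125) = -(-2*(6 + 7) - 8*125) = -(-2*13 - 1000) = -(-26 - 1000) = -1*(-1026) = 1026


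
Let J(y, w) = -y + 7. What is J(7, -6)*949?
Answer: 0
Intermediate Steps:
J(y, w) = 7 - y
J(7, -6)*949 = (7 - 1*7)*949 = (7 - 7)*949 = 0*949 = 0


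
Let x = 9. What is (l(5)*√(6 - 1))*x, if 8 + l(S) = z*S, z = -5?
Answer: -297*√5 ≈ -664.11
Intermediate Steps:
l(S) = -8 - 5*S
(l(5)*√(6 - 1))*x = ((-8 - 5*5)*√(6 - 1))*9 = ((-8 - 25)*√5)*9 = -33*√5*9 = -297*√5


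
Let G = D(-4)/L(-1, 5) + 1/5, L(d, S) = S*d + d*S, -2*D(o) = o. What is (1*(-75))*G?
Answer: 0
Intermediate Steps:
D(o) = -o/2
L(d, S) = 2*S*d (L(d, S) = S*d + S*d = 2*S*d)
G = 0 (G = (-1/2*(-4))/((2*5*(-1))) + 1/5 = 2/(-10) + 1*(1/5) = 2*(-1/10) + 1/5 = -1/5 + 1/5 = 0)
(1*(-75))*G = (1*(-75))*0 = -75*0 = 0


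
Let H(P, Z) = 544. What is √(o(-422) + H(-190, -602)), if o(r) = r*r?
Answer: 2*√44657 ≈ 422.64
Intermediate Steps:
o(r) = r²
√(o(-422) + H(-190, -602)) = √((-422)² + 544) = √(178084 + 544) = √178628 = 2*√44657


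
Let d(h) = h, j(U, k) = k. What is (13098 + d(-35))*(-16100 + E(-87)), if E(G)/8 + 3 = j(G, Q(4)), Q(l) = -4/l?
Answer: -210732316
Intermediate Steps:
E(G) = -32 (E(G) = -24 + 8*(-4/4) = -24 + 8*(-4*1/4) = -24 + 8*(-1) = -24 - 8 = -32)
(13098 + d(-35))*(-16100 + E(-87)) = (13098 - 35)*(-16100 - 32) = 13063*(-16132) = -210732316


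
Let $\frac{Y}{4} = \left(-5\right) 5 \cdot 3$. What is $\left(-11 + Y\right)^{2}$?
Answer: $96721$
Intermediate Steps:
$Y = -300$ ($Y = 4 \left(-5\right) 5 \cdot 3 = 4 \left(\left(-25\right) 3\right) = 4 \left(-75\right) = -300$)
$\left(-11 + Y\right)^{2} = \left(-11 - 300\right)^{2} = \left(-311\right)^{2} = 96721$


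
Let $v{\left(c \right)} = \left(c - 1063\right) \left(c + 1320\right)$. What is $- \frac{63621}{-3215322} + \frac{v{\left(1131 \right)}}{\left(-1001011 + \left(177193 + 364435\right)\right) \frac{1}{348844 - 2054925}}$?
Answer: $\frac{101585996911826291}{164118251814} \approx 6.1898 \cdot 10^{5}$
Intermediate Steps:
$v{\left(c \right)} = \left(-1063 + c\right) \left(1320 + c\right)$
$- \frac{63621}{-3215322} + \frac{v{\left(1131 \right)}}{\left(-1001011 + \left(177193 + 364435\right)\right) \frac{1}{348844 - 2054925}} = - \frac{63621}{-3215322} + \frac{-1403160 + 1131^{2} + 257 \cdot 1131}{\left(-1001011 + \left(177193 + 364435\right)\right) \frac{1}{348844 - 2054925}} = \left(-63621\right) \left(- \frac{1}{3215322}\right) + \frac{-1403160 + 1279161 + 290667}{\left(-1001011 + 541628\right) \frac{1}{-1706081}} = \frac{7069}{357258} + \frac{166668}{\left(-459383\right) \left(- \frac{1}{1706081}\right)} = \frac{7069}{357258} + \frac{166668}{\frac{459383}{1706081}} = \frac{7069}{357258} + 166668 \cdot \frac{1706081}{459383} = \frac{7069}{357258} + \frac{284349108108}{459383} = \frac{101585996911826291}{164118251814}$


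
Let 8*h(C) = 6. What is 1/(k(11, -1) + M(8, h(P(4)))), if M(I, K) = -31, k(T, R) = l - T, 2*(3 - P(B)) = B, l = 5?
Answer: -1/37 ≈ -0.027027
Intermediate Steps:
P(B) = 3 - B/2
k(T, R) = 5 - T
h(C) = 3/4 (h(C) = (1/8)*6 = 3/4)
1/(k(11, -1) + M(8, h(P(4)))) = 1/((5 - 1*11) - 31) = 1/((5 - 11) - 31) = 1/(-6 - 31) = 1/(-37) = -1/37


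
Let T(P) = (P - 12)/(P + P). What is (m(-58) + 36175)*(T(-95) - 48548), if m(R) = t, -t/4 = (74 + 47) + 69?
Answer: -65333684079/38 ≈ -1.7193e+9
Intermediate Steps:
t = -760 (t = -4*((74 + 47) + 69) = -4*(121 + 69) = -4*190 = -760)
m(R) = -760
T(P) = (-12 + P)/(2*P) (T(P) = (-12 + P)/((2*P)) = (-12 + P)*(1/(2*P)) = (-12 + P)/(2*P))
(m(-58) + 36175)*(T(-95) - 48548) = (-760 + 36175)*((1/2)*(-12 - 95)/(-95) - 48548) = 35415*((1/2)*(-1/95)*(-107) - 48548) = 35415*(107/190 - 48548) = 35415*(-9224013/190) = -65333684079/38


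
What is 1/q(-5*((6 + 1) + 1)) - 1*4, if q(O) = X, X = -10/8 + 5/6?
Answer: -32/5 ≈ -6.4000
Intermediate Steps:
X = -5/12 (X = -10*1/8 + 5*(1/6) = -5/4 + 5/6 = -5/12 ≈ -0.41667)
q(O) = -5/12
1/q(-5*((6 + 1) + 1)) - 1*4 = 1/(-5/12) - 1*4 = -12/5 - 4 = -32/5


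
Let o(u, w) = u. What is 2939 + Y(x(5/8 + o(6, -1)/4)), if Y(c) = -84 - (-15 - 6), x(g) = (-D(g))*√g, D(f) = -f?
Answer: 2876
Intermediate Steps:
x(g) = g^(3/2) (x(g) = (-(-1)*g)*√g = g*√g = g^(3/2))
Y(c) = -63 (Y(c) = -84 - 1*(-21) = -84 + 21 = -63)
2939 + Y(x(5/8 + o(6, -1)/4)) = 2939 - 63 = 2876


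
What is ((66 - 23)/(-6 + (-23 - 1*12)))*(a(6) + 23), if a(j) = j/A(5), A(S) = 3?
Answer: -1075/41 ≈ -26.220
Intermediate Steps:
a(j) = j/3
((66 - 23)/(-6 + (-23 - 1*12)))*(a(6) + 23) = ((66 - 23)/(-6 + (-23 - 1*12)))*((⅓)*6 + 23) = (43/(-6 + (-23 - 12)))*(2 + 23) = (43/(-6 - 35))*25 = (43/(-41))*25 = (43*(-1/41))*25 = -43/41*25 = -1075/41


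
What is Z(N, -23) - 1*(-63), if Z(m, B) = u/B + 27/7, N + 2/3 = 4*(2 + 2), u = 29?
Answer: 10561/161 ≈ 65.596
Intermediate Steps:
N = 46/3 (N = -⅔ + 4*(2 + 2) = -⅔ + 4*4 = -⅔ + 16 = 46/3 ≈ 15.333)
Z(m, B) = 27/7 + 29/B (Z(m, B) = 29/B + 27/7 = 27/7 + 29/B)
Z(N, -23) - 1*(-63) = (27/7 + 29/(-23)) - 1*(-63) = (27/7 + 29*(-1/23)) + 63 = (27/7 - 29/23) + 63 = 418/161 + 63 = 10561/161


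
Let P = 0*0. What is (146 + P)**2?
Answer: 21316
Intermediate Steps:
P = 0
(146 + P)**2 = (146 + 0)**2 = 146**2 = 21316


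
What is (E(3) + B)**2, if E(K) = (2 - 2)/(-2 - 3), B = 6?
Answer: 36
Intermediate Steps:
E(K) = 0 (E(K) = 0/(-5) = 0*(-1/5) = 0)
(E(3) + B)**2 = (0 + 6)**2 = 6**2 = 36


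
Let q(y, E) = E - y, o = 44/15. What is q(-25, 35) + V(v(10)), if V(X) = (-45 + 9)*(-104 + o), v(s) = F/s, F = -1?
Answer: 18492/5 ≈ 3698.4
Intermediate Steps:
o = 44/15 (o = 44*(1/15) = 44/15 ≈ 2.9333)
v(s) = -1/s
V(X) = 18192/5 (V(X) = (-45 + 9)*(-104 + 44/15) = -36*(-1516/15) = 18192/5)
q(-25, 35) + V(v(10)) = (35 - 1*(-25)) + 18192/5 = (35 + 25) + 18192/5 = 60 + 18192/5 = 18492/5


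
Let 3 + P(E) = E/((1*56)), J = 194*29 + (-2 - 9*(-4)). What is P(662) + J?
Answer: 158727/28 ≈ 5668.8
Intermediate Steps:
J = 5660 (J = 5626 + (-2 + 36) = 5626 + 34 = 5660)
P(E) = -3 + E/56 (P(E) = -3 + E/((1*56)) = -3 + E/56)
P(662) + J = (-3 + (1/56)*662) + 5660 = (-3 + 331/28) + 5660 = 247/28 + 5660 = 158727/28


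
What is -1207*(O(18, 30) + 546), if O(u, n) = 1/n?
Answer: -19771867/30 ≈ -6.5906e+5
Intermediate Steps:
-1207*(O(18, 30) + 546) = -1207*(1/30 + 546) = -1207*16381/30 = -19771867/30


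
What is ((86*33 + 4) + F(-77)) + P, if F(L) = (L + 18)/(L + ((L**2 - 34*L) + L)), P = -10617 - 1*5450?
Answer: -110997484/8393 ≈ -13225.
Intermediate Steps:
P = -16067 (P = -10617 - 5450 = -16067)
F(L) = (18 + L)/(L**2 - 32*L) (F(L) = (18 + L)/(L + (L**2 - 33*L)) = (18 + L)/(L**2 - 32*L))
((86*33 + 4) + F(-77)) + P = ((86*33 + 4) + (18 - 77)/((-77)*(-32 - 77))) - 16067 = ((2838 + 4) - 1/77*(-59)/(-109)) - 16067 = (2842 - 1/77*(-1/109)*(-59)) - 16067 = (2842 - 59/8393) - 16067 = 23852847/8393 - 16067 = -110997484/8393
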